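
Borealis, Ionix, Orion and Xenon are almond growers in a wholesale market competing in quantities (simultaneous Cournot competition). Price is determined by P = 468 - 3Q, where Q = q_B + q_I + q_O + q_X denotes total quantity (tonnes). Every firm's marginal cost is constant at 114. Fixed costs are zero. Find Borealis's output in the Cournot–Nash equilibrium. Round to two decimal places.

A representative firm's profit is π_i = q_i(468 - 3Q) - 114q_i.
First-order condition (treating rivals' output as given): 354 - 6q_i - 3·Σ_{j≠i} q_j = 0.
With identical firms every q_j equals q_i, so Σ_{j≠i} q_j = 3q_i and 354 = 15q_i, giving q_i = 118/5.

23.60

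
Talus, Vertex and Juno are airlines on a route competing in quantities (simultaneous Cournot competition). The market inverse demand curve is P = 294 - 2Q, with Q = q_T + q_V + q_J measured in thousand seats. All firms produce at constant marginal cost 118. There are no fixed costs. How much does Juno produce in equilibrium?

22

Each firm earns π_i = (294 - 2Q)q_i - 118q_i.
Setting ∂π_i/∂q_i = 0 with rivals' quantities fixed: 176 - 4q_i - 2·Σ_{j≠i} q_j = 0.
By symmetry each firm produces the same amount; substituting Σ_{j≠i} q_j = 2q_i yields q_i = 176/8 = 22.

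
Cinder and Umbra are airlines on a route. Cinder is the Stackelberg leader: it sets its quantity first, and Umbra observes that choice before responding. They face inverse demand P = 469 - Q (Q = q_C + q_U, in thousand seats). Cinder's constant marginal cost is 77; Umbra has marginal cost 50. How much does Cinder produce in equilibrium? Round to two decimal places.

Solve by backward induction. Given q_C, the follower Umbra maximises π_U = (469 - q_C - q_U)q_U - 50q_U.
∂π_U/∂q_U = 419 - q_C - 2q_U = 0 gives the reaction function q_U = (419 - q_C)/2.
Cinder substitutes q_U(q_C) into its own profit: π_C = q_C(469 - q_C - (419 - q_C)/2) - 77q_C = (519/2 - (1/2)q_C)q_C - 77q_C.
Maximising: ∂π_C/∂q_C = 365/2 - q_C = 0, giving q_C = 365/2.
Then q_U = (419 - 365/2)/2 = 473/4.

182.50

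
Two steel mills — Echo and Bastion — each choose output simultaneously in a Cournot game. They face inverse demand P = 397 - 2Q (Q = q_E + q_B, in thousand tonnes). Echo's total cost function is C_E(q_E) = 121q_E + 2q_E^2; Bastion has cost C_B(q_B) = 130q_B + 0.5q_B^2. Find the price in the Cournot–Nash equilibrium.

262

Echo's profit: π_E = (397 - 2Q)q_E - (121q_E + 2q_E²). Setting ∂π_E/∂q_E = 0: 276 - 8q_E - 2(q_B) = 0.
Bastion's profit: π_B = (397 - 2Q)q_B - (130q_B + (1/2)q_B²). Setting ∂π_B/∂q_B = 0: 267 - 5q_B - 2(q_E) = 0.
Rearranging gives the reaction functions q_E = (276 - 2q_B)/8 and q_B = (267 - 2q_E)/5.
Substituting one into the other gives q_E = 47/2 and q_B = 44.
Total output Q = 135/2, so price P = 397 - 2·(135/2) = 262.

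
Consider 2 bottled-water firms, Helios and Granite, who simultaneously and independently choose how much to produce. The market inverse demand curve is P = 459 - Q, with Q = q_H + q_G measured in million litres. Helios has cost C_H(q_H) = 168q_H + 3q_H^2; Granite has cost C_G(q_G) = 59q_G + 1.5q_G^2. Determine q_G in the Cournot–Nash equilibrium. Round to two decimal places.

74.59

Helios's profit: π_H = (459 - Q)q_H - (168q_H + 3q_H²). Setting ∂π_H/∂q_H = 0: 291 - 8q_H - (q_G) = 0.
Granite's first-order condition: 400 - 5q_G - (q_H) = 0.
Best responses: q_H = (291 - q_G)/8, q_G = (400 - q_H)/5.
Substituting one into the other gives q_H = 1055/39 and q_G = 74.5897.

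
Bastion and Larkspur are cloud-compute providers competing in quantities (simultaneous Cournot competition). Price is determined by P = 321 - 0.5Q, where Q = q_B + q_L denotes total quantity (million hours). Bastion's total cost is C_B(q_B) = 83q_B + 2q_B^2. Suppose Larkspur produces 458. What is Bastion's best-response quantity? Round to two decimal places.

1.80

With the rival's output fixed at 458, Bastion's profit is π_B = (321 - (1/2)·458 - (1/2)q_B)q_B - (83q_B + 2q_B²) = (92 - (1/2)q_B)q_B - (83q_B + 2q_B²).
∂π_B/∂q_B = 9 - 5q_B = 0, so q_B = 9/5.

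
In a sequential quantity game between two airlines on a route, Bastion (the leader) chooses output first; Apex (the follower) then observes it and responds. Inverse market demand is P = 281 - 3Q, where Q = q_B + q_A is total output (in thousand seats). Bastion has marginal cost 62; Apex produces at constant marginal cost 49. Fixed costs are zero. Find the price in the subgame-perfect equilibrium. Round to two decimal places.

113.50

The follower Apex best-responds to any q_B: π_A = (281 - 3Q)q_A - 49q_A.
Follower FOC: 232 - 3q_B - 6q_A = 0, so q_A(q_B) = (232 - 3q_B)/6.
The leader anticipates this reaction. Substituting into P = 281 - 3Q gives P = 165 - (3/2)q_B, so π_B = (165 - (3/2)q_B)q_B - 62q_B.
The leader's first-order condition 103 - 3q_B = 0 yields q_B = 103/3.
Then q_A = (232 - 3·(103/3))/6 = 43/2.
Total output Q = 335/6, so price P = 281 - 3·(335/6) = 227/2.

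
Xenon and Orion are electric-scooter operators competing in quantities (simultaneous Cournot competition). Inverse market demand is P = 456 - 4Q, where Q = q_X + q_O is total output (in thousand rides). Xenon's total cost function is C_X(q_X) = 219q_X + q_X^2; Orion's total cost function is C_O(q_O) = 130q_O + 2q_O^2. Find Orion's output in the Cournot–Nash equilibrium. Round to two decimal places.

22.23

Xenon's profit: π_X = (456 - 4Q)q_X - (219q_X + q_X²). Setting ∂π_X/∂q_X = 0: 237 - 10q_X - 4(q_O) = 0.
Orion's profit: π_O = (456 - 4Q)q_O - (130q_O + 2q_O²). Setting ∂π_O/∂q_O = 0: 326 - 12q_O - 4(q_X) = 0.
So q_X = (237 - 4q_O)/10 and q_O = (326 - 4q_X)/12.
Substituting one into the other gives q_X = 385/26 and q_O = 289/13.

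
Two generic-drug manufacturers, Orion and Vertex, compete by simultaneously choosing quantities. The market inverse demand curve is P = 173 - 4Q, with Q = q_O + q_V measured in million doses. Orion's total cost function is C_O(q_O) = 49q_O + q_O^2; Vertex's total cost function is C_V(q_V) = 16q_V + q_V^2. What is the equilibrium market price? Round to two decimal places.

92.71

Orion's profit: π_O = (173 - 4Q)q_O - (49q_O + q_O²). Setting ∂π_O/∂q_O = 0: 124 - 10q_O - 4(q_V) = 0.
Vertex's first-order condition: 157 - 10q_V - 4(q_O) = 0.
Best responses: q_O = (124 - 4q_V)/10, q_V = (157 - 4q_O)/10.
Substituting one into the other gives q_O = 51/7 and q_V = 179/14.
Total output Q = 281/14, so price P = 173 - 4·(281/14) = 649/7.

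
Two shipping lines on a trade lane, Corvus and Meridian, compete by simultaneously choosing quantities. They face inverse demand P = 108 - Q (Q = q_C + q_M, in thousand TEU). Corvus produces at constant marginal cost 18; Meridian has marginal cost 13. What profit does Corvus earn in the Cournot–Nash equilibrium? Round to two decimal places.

Corvus's profit: π_C = (108 - Q)q_C - (18q_C). Setting ∂π_C/∂q_C = 0: 90 - 2q_C - (q_M) = 0.
Meridian's first-order condition: 95 - 2q_M - (q_C) = 0.
Best responses: q_C = (90 - q_M)/2, q_M = (95 - q_C)/2.
Substituting one into the other gives q_C = 85/3 and q_M = 100/3.
Price P = 108 - 185/3 = 139/3.
Corvus's profit: (139/3 - 18)·(85/3) = 802.7778.

802.78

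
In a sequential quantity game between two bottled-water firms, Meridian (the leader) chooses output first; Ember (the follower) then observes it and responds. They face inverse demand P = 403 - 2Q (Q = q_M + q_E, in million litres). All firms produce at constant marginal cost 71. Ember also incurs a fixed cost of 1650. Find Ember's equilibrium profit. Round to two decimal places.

Solve by backward induction. Given q_M, the follower Ember maximises π_E = (403 - 2q_M - 2q_E)q_E - 71q_E.
Setting the follower's marginal profit to zero, 332 - 2q_M - 4q_E = 0, i.e. q_E = (332 - 2q_M)/4.
The leader anticipates this reaction. Substituting into P = 403 - 2Q gives P = 237 - q_M, so π_M = (237 - q_M)q_M - 71q_M.
The leader's first-order condition 166 - 2q_M = 0 yields q_M = 83.
Then q_E = (332 - 2·83)/4 = 83/2.
Price P = 403 - 2·(249/2) = 154.
Ember's profit: (154 - 71)·(83/2) - 1650 = 1794.5000.

1794.50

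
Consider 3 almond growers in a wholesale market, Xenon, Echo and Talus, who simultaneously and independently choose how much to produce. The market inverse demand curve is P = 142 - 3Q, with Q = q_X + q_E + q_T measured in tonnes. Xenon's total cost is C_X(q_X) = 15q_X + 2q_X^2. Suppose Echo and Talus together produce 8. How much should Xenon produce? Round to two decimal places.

10.30

With rivals' combined output fixed at 8, Xenon's profit is π_X = (142 - 3·8 - 3q_X)q_X - (15q_X + 2q_X²) = (118 - 3q_X)q_X - (15q_X + 2q_X²).
∂π_X/∂q_X = 103 - 10q_X = 0, so q_X = 103/10.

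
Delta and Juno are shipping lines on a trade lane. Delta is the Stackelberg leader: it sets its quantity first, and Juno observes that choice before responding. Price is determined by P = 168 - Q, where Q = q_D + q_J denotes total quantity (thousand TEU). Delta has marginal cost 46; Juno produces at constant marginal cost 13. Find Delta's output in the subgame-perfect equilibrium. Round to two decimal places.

44.50

Solve by backward induction. Given q_D, the follower Juno maximises π_J = (168 - q_D - q_J)q_J - 13q_J.
Follower FOC: 155 - q_D - 2q_J = 0, so q_J(q_D) = (155 - q_D)/2.
The leader anticipates this reaction. Substituting into P = 168 - Q gives P = 181/2 - (1/2)q_D, so π_D = (181/2 - (1/2)q_D)q_D - 46q_D.
Leader FOC: 89/2 - q_D = 0, so q_D = 89/2.
Then q_J = (155 - 89/2)/2 = 221/4.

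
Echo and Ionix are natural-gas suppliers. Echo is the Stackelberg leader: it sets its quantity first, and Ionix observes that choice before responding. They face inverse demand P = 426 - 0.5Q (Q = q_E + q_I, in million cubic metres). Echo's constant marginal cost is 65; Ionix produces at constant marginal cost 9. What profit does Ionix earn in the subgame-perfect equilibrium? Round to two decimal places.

34980.13

The follower Ionix best-responds to any q_E: π_I = (426 - 0.5Q)q_I - 9q_I.
∂π_I/∂q_I = 417 - (1/2)q_E - q_I = 0 gives the reaction function q_I = (417 - (1/2)q_E).
Echo substitutes q_I(q_E) into its own profit: π_E = q_E(426 - (1/2)q_E - (417 - (1/2)q_E)/2) - 65q_E = (435/2 - (1/4)q_E)q_E - 65q_E.
Leader FOC: 305/2 - (1/2)q_E = 0, so q_E = 305.
Then q_I = (417 - (1/2)·305) = 529/2.
Price P = 426 - (1/2)·(1139/2) = 565/4.
Ionix's profit: (565/4 - 9)·(529/2) = 34980.1250.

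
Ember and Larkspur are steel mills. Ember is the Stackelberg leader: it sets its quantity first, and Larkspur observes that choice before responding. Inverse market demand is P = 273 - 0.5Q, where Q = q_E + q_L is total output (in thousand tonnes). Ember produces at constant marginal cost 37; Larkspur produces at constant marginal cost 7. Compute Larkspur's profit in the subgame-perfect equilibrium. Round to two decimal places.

13284.50

The follower Larkspur best-responds to any q_E: π_L = (273 - 0.5Q)q_L - 7q_L.
∂π_L/∂q_L = 266 - (1/2)q_E - q_L = 0 gives the reaction function q_L = (266 - (1/2)q_E).
Ember substitutes q_L(q_E) into its own profit: π_E = q_E(273 - (1/2)q_E - (266 - (1/2)q_E)/2) - 37q_E = (140 - (1/4)q_E)q_E - 37q_E.
Maximising: ∂π_E/∂q_E = 103 - (1/2)q_E = 0, giving q_E = 206.
Then q_L = (266 - (1/2)·206) = 163.
Price P = 273 - (1/2)·369 = 177/2.
Larkspur's profit: (177/2 - 7)·163 = 13284.5000.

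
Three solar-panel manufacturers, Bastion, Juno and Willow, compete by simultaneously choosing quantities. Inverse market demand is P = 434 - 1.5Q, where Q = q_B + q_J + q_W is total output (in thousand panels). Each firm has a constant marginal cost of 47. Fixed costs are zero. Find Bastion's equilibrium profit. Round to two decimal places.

A representative firm's profit is π_i = q_i(434 - 1.5Q) - 47q_i.
Setting ∂π_i/∂q_i = 0 with rivals' quantities fixed: 387 - 3q_i - (3/2)·Σ_{j≠i} q_j = 0.
By symmetry each firm produces the same amount; substituting Σ_{j≠i} q_j = 2q_i yields q_i = 387/6 = 129/2.
Price P = 434 - (3/2)·(387/2) = 575/4.
Bastion's profit: (575/4 - 47)·(129/2) = 6240.3750.

6240.38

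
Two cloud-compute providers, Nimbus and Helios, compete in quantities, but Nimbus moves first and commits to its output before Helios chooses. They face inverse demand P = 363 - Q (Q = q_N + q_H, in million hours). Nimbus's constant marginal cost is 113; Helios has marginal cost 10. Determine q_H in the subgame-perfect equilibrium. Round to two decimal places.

139.75

Solve by backward induction. Given q_N, the follower Helios maximises π_H = (363 - q_N - q_H)q_H - 10q_H.
∂π_H/∂q_H = 353 - q_N - 2q_H = 0 gives the reaction function q_H = (353 - q_N)/2.
Nimbus substitutes q_H(q_N) into its own profit: π_N = q_N(363 - q_N - (353 - q_N)/2) - 113q_N = (373/2 - (1/2)q_N)q_N - 113q_N.
Maximising: ∂π_N/∂q_N = 147/2 - q_N = 0, giving q_N = 147/2.
Then q_H = (353 - 147/2)/2 = 559/4.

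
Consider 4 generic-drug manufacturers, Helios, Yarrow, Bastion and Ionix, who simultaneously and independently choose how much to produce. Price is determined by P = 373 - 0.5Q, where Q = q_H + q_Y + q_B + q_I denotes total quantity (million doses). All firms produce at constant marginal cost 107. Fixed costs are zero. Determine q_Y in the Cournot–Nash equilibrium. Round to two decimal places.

Each firm earns π_i = (373 - 0.5Q)q_i - 107q_i.
Setting ∂π_i/∂q_i = 0 with rivals' quantities fixed: 266 - q_i - (1/2)·Σ_{j≠i} q_j = 0.
With identical firms every q_j equals q_i, so Σ_{j≠i} q_j = 3q_i and 266 = (5/2)q_i, giving q_i = 532/5.

106.40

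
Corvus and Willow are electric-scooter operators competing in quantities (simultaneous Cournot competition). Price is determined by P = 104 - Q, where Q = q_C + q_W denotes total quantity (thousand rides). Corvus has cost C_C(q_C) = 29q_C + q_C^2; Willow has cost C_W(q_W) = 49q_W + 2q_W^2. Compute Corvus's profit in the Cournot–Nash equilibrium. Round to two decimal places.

Corvus's profit: π_C = (104 - Q)q_C - (29q_C + q_C²). Setting ∂π_C/∂q_C = 0: 75 - 4q_C - (q_W) = 0.
Willow's first-order condition: 55 - 6q_W - (q_C) = 0.
So q_C = (75 - q_W)/4 and q_W = (55 - q_C)/6.
Solving the pair: q_C = 395/23, q_W = 145/23.
Price P = 104 - 540/23 = 1852/23.
Corvus's profit: (1852/23)·(395/23) - 29·(395/23) - (395/23)² = 589.8866.

589.89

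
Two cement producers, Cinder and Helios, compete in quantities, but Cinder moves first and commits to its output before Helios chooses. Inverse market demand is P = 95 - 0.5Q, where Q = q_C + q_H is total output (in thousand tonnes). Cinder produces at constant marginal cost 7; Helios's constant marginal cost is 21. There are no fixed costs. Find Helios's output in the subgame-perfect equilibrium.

23

The follower Helios best-responds to any q_C: π_H = (95 - 0.5Q)q_H - 21q_H.
Setting the follower's marginal profit to zero, 74 - (1/2)q_C - q_H = 0, i.e. q_H = (74 - (1/2)q_C).
The leader anticipates this reaction. Substituting into P = 95 - 0.5Q gives P = 58 - (1/4)q_C, so π_C = (58 - (1/4)q_C)q_C - 7q_C.
Leader FOC: 51 - (1/2)q_C = 0, so q_C = 102.
Then q_H = (74 - (1/2)·102) = 23.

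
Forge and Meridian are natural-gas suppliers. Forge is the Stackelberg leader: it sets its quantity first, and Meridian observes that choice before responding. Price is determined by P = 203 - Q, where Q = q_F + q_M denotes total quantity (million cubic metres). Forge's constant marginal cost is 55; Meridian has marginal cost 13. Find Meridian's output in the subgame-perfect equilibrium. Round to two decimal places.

68.50

The follower Meridian best-responds to any q_F: π_M = (203 - Q)q_M - 13q_M.
Follower FOC: 190 - q_F - 2q_M = 0, so q_M(q_F) = (190 - q_F)/2.
Forge substitutes q_M(q_F) into its own profit: π_F = q_F(203 - q_F - (190 - q_F)/2) - 55q_F = (108 - (1/2)q_F)q_F - 55q_F.
The leader's first-order condition 53 - q_F = 0 yields q_F = 53.
Then q_M = (190 - 53)/2 = 137/2.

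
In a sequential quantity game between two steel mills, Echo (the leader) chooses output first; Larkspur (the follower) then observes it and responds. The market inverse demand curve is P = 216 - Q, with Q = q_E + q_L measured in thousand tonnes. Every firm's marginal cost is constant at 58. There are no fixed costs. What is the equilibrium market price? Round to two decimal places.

The follower Larkspur best-responds to any q_E: π_L = (216 - Q)q_L - 58q_L.
Setting the follower's marginal profit to zero, 158 - q_E - 2q_L = 0, i.e. q_L = (158 - q_E)/2.
The leader anticipates this reaction. Substituting into P = 216 - Q gives P = 137 - (1/2)q_E, so π_E = (137 - (1/2)q_E)q_E - 58q_E.
Leader FOC: 79 - q_E = 0, so q_E = 79.
Then q_L = (158 - 79)/2 = 79/2.
Total output Q = 237/2, so price P = 216 - 237/2 = 195/2.

97.50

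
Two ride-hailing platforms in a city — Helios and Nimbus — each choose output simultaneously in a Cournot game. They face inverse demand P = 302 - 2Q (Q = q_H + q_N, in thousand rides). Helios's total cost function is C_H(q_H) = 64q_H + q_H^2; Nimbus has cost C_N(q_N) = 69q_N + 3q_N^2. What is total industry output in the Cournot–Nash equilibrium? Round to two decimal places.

Helios's profit: π_H = (302 - 2Q)q_H - (64q_H + q_H²). Setting ∂π_H/∂q_H = 0: 238 - 6q_H - 2(q_N) = 0.
Nimbus's profit: π_N = (302 - 2Q)q_N - (69q_N + 3q_N²). Setting ∂π_N/∂q_N = 0: 233 - 10q_N - 2(q_H) = 0.
Best responses: q_H = (238 - 2q_N)/6, q_N = (233 - 2q_H)/10.
Substituting one into the other gives q_H = 957/28 and q_N = 461/28.
Total output Q = 957/28 + 461/28 = 709/14.

50.64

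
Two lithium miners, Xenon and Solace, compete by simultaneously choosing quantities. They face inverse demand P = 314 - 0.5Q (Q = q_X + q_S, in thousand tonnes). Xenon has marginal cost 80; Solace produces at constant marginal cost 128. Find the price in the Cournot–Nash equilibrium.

174

Xenon's profit: π_X = (314 - 0.5Q)q_X - (80q_X). Setting ∂π_X/∂q_X = 0: 234 - q_X - (1/2)(q_S) = 0.
Solace's profit: π_S = (314 - 0.5Q)q_S - (128q_S). Setting ∂π_S/∂q_S = 0: 186 - q_S - (1/2)(q_X) = 0.
Rearranging gives the reaction functions q_X = (234 - (1/2)q_S) and q_S = (186 - (1/2)q_X).
Solving the pair: q_X = 188, q_S = 92.
Total output Q = 280, so price P = 314 - (1/2)·280 = 174.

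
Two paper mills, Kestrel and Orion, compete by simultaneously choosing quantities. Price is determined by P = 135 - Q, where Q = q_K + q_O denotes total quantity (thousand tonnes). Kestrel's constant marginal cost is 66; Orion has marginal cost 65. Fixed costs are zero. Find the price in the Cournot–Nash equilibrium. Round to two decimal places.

Kestrel's profit: π_K = (135 - Q)q_K - (66q_K). Setting ∂π_K/∂q_K = 0: 69 - 2q_K - (q_O) = 0.
Orion's profit: π_O = (135 - Q)q_O - (65q_O). Setting ∂π_O/∂q_O = 0: 70 - 2q_O - (q_K) = 0.
Best responses: q_K = (69 - q_O)/2, q_O = (70 - q_K)/2.
Solving the pair: q_K = 68/3, q_O = 71/3.
Total output Q = 139/3, so price P = 135 - 139/3 = 266/3.

88.67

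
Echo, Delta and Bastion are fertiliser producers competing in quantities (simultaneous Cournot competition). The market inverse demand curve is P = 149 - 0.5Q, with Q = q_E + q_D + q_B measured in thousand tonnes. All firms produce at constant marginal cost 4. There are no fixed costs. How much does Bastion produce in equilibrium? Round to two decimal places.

A representative firm's profit is π_i = q_i(149 - 0.5Q) - 4q_i.
First-order condition (treating rivals' output as given): 145 - q_i - (1/2)·Σ_{j≠i} q_j = 0.
By symmetry each firm produces the same amount; substituting Σ_{j≠i} q_j = 2q_i yields q_i = 145/2.

72.50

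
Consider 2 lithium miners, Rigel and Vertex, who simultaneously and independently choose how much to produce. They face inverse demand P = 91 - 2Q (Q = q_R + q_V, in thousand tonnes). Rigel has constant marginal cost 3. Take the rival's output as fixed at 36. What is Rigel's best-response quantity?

With the rival's output fixed at 36, Rigel's profit is π_R = (91 - 2·36 - 2q_R)q_R - (3q_R) = (19 - 2q_R)q_R - (3q_R).
∂π_R/∂q_R = 16 - 4q_R = 0, so q_R = 4.

4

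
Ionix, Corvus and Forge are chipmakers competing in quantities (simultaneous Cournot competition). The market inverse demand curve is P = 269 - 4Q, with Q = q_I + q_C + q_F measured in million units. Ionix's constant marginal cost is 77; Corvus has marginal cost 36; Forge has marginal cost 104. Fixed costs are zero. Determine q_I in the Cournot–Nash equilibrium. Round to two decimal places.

11.13

Ionix's profit: π_I = (269 - 4Q)q_I - (77q_I). Setting ∂π_I/∂q_I = 0: 192 - 8q_I - 4(q_C + q_F) = 0.
Corvus's first-order condition: 233 - 8q_C - 4(q_I + q_F) = 0.
Forge's profit: π_F = (269 - 4Q)q_F - (104q_F). Setting ∂π_F/∂q_F = 0: 165 - 8q_F - 4(q_I + q_C) = 0.
Adding the 3 conditions: 590 − 8Q − 8Q = 0, i.e. Q = 295/8.
Back-substituting: q_I = (192 − 295/2)/4 = 89/8, q_C = (233 − 295/2)/4 = 171/8, q_F = (165 − 295/2)/4 = 35/8.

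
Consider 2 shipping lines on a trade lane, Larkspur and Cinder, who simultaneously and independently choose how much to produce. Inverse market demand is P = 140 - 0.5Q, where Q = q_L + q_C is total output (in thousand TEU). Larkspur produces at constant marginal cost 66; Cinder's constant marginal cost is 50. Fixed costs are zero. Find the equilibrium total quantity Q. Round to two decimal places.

Larkspur's profit: π_L = (140 - 0.5Q)q_L - (66q_L). Setting ∂π_L/∂q_L = 0: 74 - q_L - (1/2)(q_C) = 0.
Cinder's profit: π_C = (140 - 0.5Q)q_C - (50q_C). Setting ∂π_C/∂q_C = 0: 90 - q_C - (1/2)(q_L) = 0.
Rearranging gives the reaction functions q_L = (74 - (1/2)q_C) and q_C = (90 - (1/2)q_L).
Solving the pair: q_L = 116/3, q_C = 212/3.
Total output Q = 116/3 + 212/3 = 328/3.

109.33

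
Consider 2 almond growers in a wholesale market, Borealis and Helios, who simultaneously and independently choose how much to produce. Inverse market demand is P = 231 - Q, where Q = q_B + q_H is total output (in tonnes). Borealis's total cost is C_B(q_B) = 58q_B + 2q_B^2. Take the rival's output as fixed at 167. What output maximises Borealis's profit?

1

With the rival's output fixed at 167, Borealis's profit is π_B = (231 - 167 - q_B)q_B - (58q_B + 2q_B²) = (64 - q_B)q_B - (58q_B + 2q_B²).
∂π_B/∂q_B = 6 - 6q_B = 0, so q_B = 1.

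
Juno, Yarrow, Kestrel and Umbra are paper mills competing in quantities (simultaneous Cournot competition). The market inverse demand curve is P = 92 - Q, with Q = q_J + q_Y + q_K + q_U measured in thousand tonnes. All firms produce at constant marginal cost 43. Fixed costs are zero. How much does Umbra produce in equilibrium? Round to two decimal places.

Each firm earns π_i = (92 - Q)q_i - 43q_i.
First-order condition (treating rivals' output as given): 49 - 2q_i - Σ_{j≠i} q_j = 0.
With identical firms every q_j equals q_i, so Σ_{j≠i} q_j = 3q_i and 49 = 5q_i, giving q_i = 49/5.

9.80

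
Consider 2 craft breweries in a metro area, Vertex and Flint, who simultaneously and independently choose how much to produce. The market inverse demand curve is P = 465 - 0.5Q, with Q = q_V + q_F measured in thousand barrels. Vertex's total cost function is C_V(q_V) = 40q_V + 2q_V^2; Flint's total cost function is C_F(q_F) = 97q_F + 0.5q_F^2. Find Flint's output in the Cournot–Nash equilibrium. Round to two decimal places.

166.92

Vertex's profit: π_V = (465 - 0.5Q)q_V - (40q_V + 2q_V²). Setting ∂π_V/∂q_V = 0: 425 - 5q_V - (1/2)(q_F) = 0.
Flint's first-order condition: 368 - 2q_F - (1/2)(q_V) = 0.
Best responses: q_V = (425 - (1/2)q_F)/5, q_F = (368 - (1/2)q_V)/2.
Solving the pair: q_V = 888/13, q_F = 166.9231.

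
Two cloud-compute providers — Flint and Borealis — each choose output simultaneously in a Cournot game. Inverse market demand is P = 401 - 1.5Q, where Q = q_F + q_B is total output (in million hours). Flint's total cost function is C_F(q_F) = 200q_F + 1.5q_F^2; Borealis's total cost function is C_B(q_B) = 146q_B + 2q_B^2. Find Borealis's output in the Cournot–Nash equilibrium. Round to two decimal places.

30.91

Flint's profit: π_F = (401 - 1.5Q)q_F - (200q_F + (3/2)q_F²). Setting ∂π_F/∂q_F = 0: 201 - 6q_F - (3/2)(q_B) = 0.
Borealis's first-order condition: 255 - 7q_B - (3/2)(q_F) = 0.
Best responses: q_F = (201 - (3/2)q_B)/6, q_B = (255 - (3/2)q_F)/7.
Substituting one into the other gives q_F = 1366/53 and q_B = 1638/53.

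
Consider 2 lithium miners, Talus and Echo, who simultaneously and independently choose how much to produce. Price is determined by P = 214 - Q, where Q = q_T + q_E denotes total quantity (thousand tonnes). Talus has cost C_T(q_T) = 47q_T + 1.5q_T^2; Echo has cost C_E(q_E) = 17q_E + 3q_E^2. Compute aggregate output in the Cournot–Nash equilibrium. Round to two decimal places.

50.18

Talus's profit: π_T = (214 - Q)q_T - (47q_T + (3/2)q_T²). Setting ∂π_T/∂q_T = 0: 167 - 5q_T - (q_E) = 0.
Echo's profit: π_E = (214 - Q)q_E - (17q_E + 3q_E²). Setting ∂π_E/∂q_E = 0: 197 - 8q_E - (q_T) = 0.
Best responses: q_T = (167 - q_E)/5, q_E = (197 - q_T)/8.
Substituting one into the other gives q_T = 1139/39 and q_E = 818/39.
Total output Q = 1139/39 + 818/39 = 1957/39.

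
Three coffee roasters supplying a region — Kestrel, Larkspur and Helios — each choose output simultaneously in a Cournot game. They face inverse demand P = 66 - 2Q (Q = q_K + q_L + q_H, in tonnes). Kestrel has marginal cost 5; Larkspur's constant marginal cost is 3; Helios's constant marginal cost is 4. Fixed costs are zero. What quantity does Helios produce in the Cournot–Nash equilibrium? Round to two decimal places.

Kestrel's profit: π_K = (66 - 2Q)q_K - (5q_K). Setting ∂π_K/∂q_K = 0: 61 - 4q_K - 2(q_L + q_H) = 0.
Larkspur's first-order condition: 63 - 4q_L - 2(q_K + q_H) = 0.
Helios's first-order condition: 62 - 4q_H - 2(q_K + q_L) = 0.
Adding the 3 first-order conditions: 186 − 8Q = 0, so Q = 93/4.
Back-substituting: q_K = (61 − 93/2)/2 = 29/4, q_L = (63 − 93/2)/2 = 33/4, q_H = (62 − 93/2)/2 = 31/4.

7.75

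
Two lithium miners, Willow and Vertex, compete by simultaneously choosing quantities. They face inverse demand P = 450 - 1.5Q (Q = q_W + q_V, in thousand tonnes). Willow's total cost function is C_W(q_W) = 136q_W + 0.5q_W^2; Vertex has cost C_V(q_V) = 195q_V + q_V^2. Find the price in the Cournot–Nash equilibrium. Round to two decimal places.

Willow's profit: π_W = (450 - 1.5Q)q_W - (136q_W + (1/2)q_W²). Setting ∂π_W/∂q_W = 0: 314 - 4q_W - (3/2)(q_V) = 0.
Vertex's profit: π_V = (450 - 1.5Q)q_V - (195q_V + q_V²). Setting ∂π_V/∂q_V = 0: 255 - 5q_V - (3/2)(q_W) = 0.
So q_W = (314 - (3/2)q_V)/4 and q_V = (255 - (3/2)q_W)/5.
Solving the pair: q_W = 66.9014, q_V = 30.9296.
Total output Q = 97.8310, so price P = 450 - (3/2)·97.8310 = 303.2535.

303.25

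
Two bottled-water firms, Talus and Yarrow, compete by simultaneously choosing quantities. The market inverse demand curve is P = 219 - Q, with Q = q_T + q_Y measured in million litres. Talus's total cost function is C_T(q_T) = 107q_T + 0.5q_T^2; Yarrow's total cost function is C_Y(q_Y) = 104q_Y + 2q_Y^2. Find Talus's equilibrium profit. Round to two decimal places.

1610.29

Talus's profit: π_T = (219 - Q)q_T - (107q_T + (1/2)q_T²). Setting ∂π_T/∂q_T = 0: 112 - 3q_T - (q_Y) = 0.
Yarrow's profit: π_Y = (219 - Q)q_Y - (104q_Y + 2q_Y²). Setting ∂π_Y/∂q_Y = 0: 115 - 6q_Y - (q_T) = 0.
Rearranging gives the reaction functions q_T = (112 - q_Y)/3 and q_Y = (115 - q_T)/6.
Substituting one into the other gives q_T = 557/17 and q_Y = 233/17.
Price P = 219 - 790/17 = 172.5294.
Talus's profit: 172.5294·(557/17) - 107·(557/17) - (1/2)(557/17)² = 1610.2889.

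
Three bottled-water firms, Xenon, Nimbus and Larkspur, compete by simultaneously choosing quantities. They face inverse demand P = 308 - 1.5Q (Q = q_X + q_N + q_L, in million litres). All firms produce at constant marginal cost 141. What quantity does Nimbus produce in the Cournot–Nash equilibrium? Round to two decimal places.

27.83

A representative firm's profit is π_i = q_i(308 - 1.5Q) - 141q_i.
Setting ∂π_i/∂q_i = 0 with rivals' quantities fixed: 167 - 3q_i - (3/2)·Σ_{j≠i} q_j = 0.
By symmetry each firm produces the same amount; substituting Σ_{j≠i} q_j = 2q_i yields q_i = 167/6.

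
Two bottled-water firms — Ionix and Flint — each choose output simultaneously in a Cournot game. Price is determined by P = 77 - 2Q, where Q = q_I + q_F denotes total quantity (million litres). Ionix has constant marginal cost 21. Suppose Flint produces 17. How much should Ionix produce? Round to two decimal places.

5.50

With the rival's output fixed at 17, Ionix's profit is π_I = (77 - 2·17 - 2q_I)q_I - (21q_I) = (43 - 2q_I)q_I - (21q_I).
∂π_I/∂q_I = 22 - 4q_I = 0, so q_I = 11/2.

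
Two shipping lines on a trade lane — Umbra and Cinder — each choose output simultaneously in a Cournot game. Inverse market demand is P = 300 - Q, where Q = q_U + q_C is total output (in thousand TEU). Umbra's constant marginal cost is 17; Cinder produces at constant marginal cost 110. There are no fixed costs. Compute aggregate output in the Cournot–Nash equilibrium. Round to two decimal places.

157.67

Umbra's profit: π_U = (300 - Q)q_U - (17q_U). Setting ∂π_U/∂q_U = 0: 283 - 2q_U - (q_C) = 0.
Cinder's profit: π_C = (300 - Q)q_C - (110q_C). Setting ∂π_C/∂q_C = 0: 190 - 2q_C - (q_U) = 0.
Best responses: q_U = (283 - q_C)/2, q_C = (190 - q_U)/2.
Substituting one into the other gives q_U = 376/3 and q_C = 97/3.
Total output Q = 376/3 + 97/3 = 473/3.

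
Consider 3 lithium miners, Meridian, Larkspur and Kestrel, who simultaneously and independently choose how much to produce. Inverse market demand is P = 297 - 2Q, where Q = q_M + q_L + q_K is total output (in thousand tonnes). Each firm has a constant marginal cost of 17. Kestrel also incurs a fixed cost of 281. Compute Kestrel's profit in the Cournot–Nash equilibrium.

A representative firm's profit is π_i = q_i(297 - 2Q) - 17q_i.
Setting ∂π_i/∂q_i = 0 with rivals' quantities fixed: 280 - 4q_i - 2·Σ_{j≠i} q_j = 0.
With identical firms every q_j equals q_i, so Σ_{j≠i} q_j = 2q_i and 280 = 8q_i, giving q_i = 35.
Price P = 297 - 2·105 = 87.
Kestrel's profit: (87 - 17)·35 - 281 = 2169.

2169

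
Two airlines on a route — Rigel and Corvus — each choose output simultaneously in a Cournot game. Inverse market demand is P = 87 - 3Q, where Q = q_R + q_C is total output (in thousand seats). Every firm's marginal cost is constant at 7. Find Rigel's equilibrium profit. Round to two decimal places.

237.04

Each firm earns π_i = (87 - 3Q)q_i - 7q_i.
First-order condition (treating rivals' output as given): 80 - 6q_i - 3q_j = 0.
With identical firms every q_j equals q_i, so q_j = q_i and 80 = 9q_i, giving q_i = 80/9.
Price P = 87 - 3·(160/9) = 101/3.
Rigel's profit: (101/3 - 7)·(80/9) = 237.0370.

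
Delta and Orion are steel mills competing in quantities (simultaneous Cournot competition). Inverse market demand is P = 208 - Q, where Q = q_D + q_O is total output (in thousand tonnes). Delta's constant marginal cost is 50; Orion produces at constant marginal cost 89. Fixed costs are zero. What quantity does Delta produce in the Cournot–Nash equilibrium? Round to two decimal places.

65.67

Delta's profit: π_D = (208 - Q)q_D - (50q_D). Setting ∂π_D/∂q_D = 0: 158 - 2q_D - (q_O) = 0.
Orion's profit: π_O = (208 - Q)q_O - (89q_O). Setting ∂π_O/∂q_O = 0: 119 - 2q_O - (q_D) = 0.
Rearranging gives the reaction functions q_D = (158 - q_O)/2 and q_O = (119 - q_D)/2.
Solving the pair: q_D = 197/3, q_O = 80/3.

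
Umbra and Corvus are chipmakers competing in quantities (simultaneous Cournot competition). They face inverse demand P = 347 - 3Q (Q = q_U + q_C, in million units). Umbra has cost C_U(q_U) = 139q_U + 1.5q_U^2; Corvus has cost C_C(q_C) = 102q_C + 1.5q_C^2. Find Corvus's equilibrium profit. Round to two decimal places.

2169.76

Umbra's profit: π_U = (347 - 3Q)q_U - (139q_U + (3/2)q_U²). Setting ∂π_U/∂q_U = 0: 208 - 9q_U - 3(q_C) = 0.
Corvus's profit: π_C = (347 - 3Q)q_C - (102q_C + (3/2)q_C²). Setting ∂π_C/∂q_C = 0: 245 - 9q_C - 3(q_U) = 0.
Best responses: q_U = (208 - 3q_C)/9, q_C = (245 - 3q_U)/9.
Solving the pair: q_U = 379/24, q_C = 527/24.
Price P = 347 - 3·(151/4) = 935/4.
Corvus's profit: (935/4)·(527/24) - 102·(527/24) - (3/2)(527/24)² = 2169.7578.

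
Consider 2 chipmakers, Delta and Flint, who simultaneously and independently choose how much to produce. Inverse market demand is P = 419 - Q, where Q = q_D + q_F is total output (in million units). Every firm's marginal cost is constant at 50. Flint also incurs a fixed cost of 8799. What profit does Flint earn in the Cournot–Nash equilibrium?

6330

Each firm earns π_i = (419 - Q)q_i - 50q_i.
First-order condition (treating rivals' output as given): 369 - 2q_i - q_j = 0.
By symmetry each firm produces the same amount; substituting q_j = q_i yields q_i = 369/3 = 123.
Price P = 419 - 246 = 173.
Flint's profit: (173 - 50)·123 - 8799 = 6330.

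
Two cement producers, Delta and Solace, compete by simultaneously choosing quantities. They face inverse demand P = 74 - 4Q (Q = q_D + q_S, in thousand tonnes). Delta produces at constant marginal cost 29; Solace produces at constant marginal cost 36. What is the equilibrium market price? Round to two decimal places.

46.33

Delta's profit: π_D = (74 - 4Q)q_D - (29q_D). Setting ∂π_D/∂q_D = 0: 45 - 8q_D - 4(q_S) = 0.
Solace's first-order condition: 38 - 8q_S - 4(q_D) = 0.
Rearranging gives the reaction functions q_D = (45 - 4q_S)/8 and q_S = (38 - 4q_D)/8.
Solving the pair: q_D = 13/3, q_S = 31/12.
Total output Q = 83/12, so price P = 74 - 4·(83/12) = 139/3.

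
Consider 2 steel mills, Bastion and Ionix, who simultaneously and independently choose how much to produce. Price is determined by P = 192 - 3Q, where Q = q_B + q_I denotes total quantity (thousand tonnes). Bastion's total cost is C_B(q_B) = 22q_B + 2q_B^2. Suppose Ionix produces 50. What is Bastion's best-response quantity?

With the rival's output fixed at 50, Bastion's profit is π_B = (192 - 3·50 - 3q_B)q_B - (22q_B + 2q_B²) = (42 - 3q_B)q_B - (22q_B + 2q_B²).
∂π_B/∂q_B = 20 - 10q_B = 0, so q_B = 2.

2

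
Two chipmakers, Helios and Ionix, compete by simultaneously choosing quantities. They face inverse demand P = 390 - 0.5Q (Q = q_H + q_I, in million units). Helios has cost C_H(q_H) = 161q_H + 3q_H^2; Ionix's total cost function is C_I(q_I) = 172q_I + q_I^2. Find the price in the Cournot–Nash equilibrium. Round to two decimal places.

Helios's profit: π_H = (390 - 0.5Q)q_H - (161q_H + 3q_H²). Setting ∂π_H/∂q_H = 0: 229 - 7q_H - (1/2)(q_I) = 0.
Ionix's profit: π_I = (390 - 0.5Q)q_I - (172q_I + q_I²). Setting ∂π_I/∂q_I = 0: 218 - 3q_I - (1/2)(q_H) = 0.
Best responses: q_H = (229 - (1/2)q_I)/7, q_I = (218 - (1/2)q_H)/3.
Solving the pair: q_H = 27.8554, q_I = 68.0241.
Total output Q = 95.8795, so price P = 390 - (1/2)·95.8795 = 342.0602.

342.06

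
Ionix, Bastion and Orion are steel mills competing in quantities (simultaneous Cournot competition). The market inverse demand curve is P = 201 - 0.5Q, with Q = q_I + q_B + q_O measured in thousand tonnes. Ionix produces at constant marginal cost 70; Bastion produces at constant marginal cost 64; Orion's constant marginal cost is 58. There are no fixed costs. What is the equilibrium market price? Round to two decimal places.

Ionix's profit: π_I = (201 - 0.5Q)q_I - (70q_I). Setting ∂π_I/∂q_I = 0: 131 - q_I - (1/2)(q_B + q_O) = 0.
Bastion's first-order condition: 137 - q_B - (1/2)(q_I + q_O) = 0.
Orion's first-order condition: 143 - q_O - (1/2)(q_I + q_B) = 0.
Summing all 3 equations gives 411 − 2Q = 0, hence Q = 411/2.
Back-substituting: q_I = (131 − 411/4)/(1/2) = 113/2, q_B = (137 − 411/4)/(1/2) = 137/2, q_O = (143 − 411/4)/(1/2) = 161/2.
Total output Q = 411/2, so price P = 201 - (1/2)·(411/2) = 393/4.

98.25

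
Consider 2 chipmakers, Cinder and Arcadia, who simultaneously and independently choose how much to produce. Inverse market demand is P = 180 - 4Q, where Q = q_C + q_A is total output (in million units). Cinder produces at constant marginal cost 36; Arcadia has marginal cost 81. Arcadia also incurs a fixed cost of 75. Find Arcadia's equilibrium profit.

6

Cinder's profit: π_C = (180 - 4Q)q_C - (36q_C). Setting ∂π_C/∂q_C = 0: 144 - 8q_C - 4(q_A) = 0.
Arcadia's profit: π_A = (180 - 4Q)q_A - (81q_A). Setting ∂π_A/∂q_A = 0: 99 - 8q_A - 4(q_C) = 0.
Best responses: q_C = (144 - 4q_A)/8, q_A = (99 - 4q_C)/8.
Substituting one into the other gives q_C = 63/4 and q_A = 9/2.
Price P = 180 - 4·(81/4) = 99.
Arcadia's profit: (99 - 81)·(9/2) - 75 = 6.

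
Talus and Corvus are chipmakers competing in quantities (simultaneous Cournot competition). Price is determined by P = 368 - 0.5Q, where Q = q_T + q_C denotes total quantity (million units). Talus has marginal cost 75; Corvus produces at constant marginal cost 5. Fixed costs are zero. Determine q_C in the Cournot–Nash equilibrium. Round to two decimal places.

288.67

Talus's profit: π_T = (368 - 0.5Q)q_T - (75q_T). Setting ∂π_T/∂q_T = 0: 293 - q_T - (1/2)(q_C) = 0.
Corvus's first-order condition: 363 - q_C - (1/2)(q_T) = 0.
Rearranging gives the reaction functions q_T = (293 - (1/2)q_C) and q_C = (363 - (1/2)q_T).
Substituting one into the other gives q_T = 446/3 and q_C = 866/3.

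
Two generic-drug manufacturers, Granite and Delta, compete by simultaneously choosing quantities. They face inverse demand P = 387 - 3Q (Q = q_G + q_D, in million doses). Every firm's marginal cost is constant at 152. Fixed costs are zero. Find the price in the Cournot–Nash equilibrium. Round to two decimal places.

230.33

A representative firm's profit is π_i = q_i(387 - 3Q) - 152q_i.
Setting ∂π_i/∂q_i = 0 with rivals' quantities fixed: 235 - 6q_i - 3q_j = 0.
By symmetry each firm produces the same amount; substituting q_j = q_i yields q_i = 235/9.
Total output Q = 470/9, so price P = 387 - 3·(470/9) = 691/3.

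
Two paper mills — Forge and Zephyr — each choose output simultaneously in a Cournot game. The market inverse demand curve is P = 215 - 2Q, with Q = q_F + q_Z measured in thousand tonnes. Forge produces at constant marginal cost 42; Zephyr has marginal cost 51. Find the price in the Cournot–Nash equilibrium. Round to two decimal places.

Forge's profit: π_F = (215 - 2Q)q_F - (42q_F). Setting ∂π_F/∂q_F = 0: 173 - 4q_F - 2(q_Z) = 0.
Zephyr's profit: π_Z = (215 - 2Q)q_Z - (51q_Z). Setting ∂π_Z/∂q_Z = 0: 164 - 4q_Z - 2(q_F) = 0.
Best responses: q_F = (173 - 2q_Z)/4, q_Z = (164 - 2q_F)/4.
Substituting one into the other gives q_F = 91/3 and q_Z = 155/6.
Total output Q = 337/6, so price P = 215 - 2·(337/6) = 308/3.

102.67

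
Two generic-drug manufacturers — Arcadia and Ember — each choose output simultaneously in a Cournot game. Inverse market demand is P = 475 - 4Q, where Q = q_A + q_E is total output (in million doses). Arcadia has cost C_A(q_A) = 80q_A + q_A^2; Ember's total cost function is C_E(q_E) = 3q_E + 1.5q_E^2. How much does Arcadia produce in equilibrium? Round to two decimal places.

26.14

Arcadia's profit: π_A = (475 - 4Q)q_A - (80q_A + q_A²). Setting ∂π_A/∂q_A = 0: 395 - 10q_A - 4(q_E) = 0.
Ember's first-order condition: 472 - 11q_E - 4(q_A) = 0.
Best responses: q_A = (395 - 4q_E)/10, q_E = (472 - 4q_A)/11.
Substituting one into the other gives q_A = 26.1383 and q_E = 1570/47.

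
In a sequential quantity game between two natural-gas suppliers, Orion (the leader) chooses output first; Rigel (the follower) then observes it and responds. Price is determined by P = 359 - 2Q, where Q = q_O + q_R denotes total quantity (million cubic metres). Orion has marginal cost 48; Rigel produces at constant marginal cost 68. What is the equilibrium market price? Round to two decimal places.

Solve by backward induction. Given q_O, the follower Rigel maximises π_R = (359 - 2q_O - 2q_R)q_R - 68q_R.
Setting the follower's marginal profit to zero, 291 - 2q_O - 4q_R = 0, i.e. q_R = (291 - 2q_O)/4.
The leader anticipates this reaction. Substituting into P = 359 - 2Q gives P = 427/2 - q_O, so π_O = (427/2 - q_O)q_O - 48q_O.
The leader's first-order condition 331/2 - 2q_O = 0 yields q_O = 331/4.
Then q_R = (291 - 2·(331/4))/4 = 251/8.
Total output Q = 913/8, so price P = 359 - 2·(913/8) = 523/4.

130.75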